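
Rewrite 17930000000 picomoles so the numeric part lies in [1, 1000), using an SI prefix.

17.93 millimoles

= 17.93 × 10^-3 moles; 10^-3 is milli.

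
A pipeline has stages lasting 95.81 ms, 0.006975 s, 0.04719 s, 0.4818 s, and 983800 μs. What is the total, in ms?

1615.575 ms

In ms:
  95.81 ms → 95.81
  0.006975 s = 0.006975 × 10³ ms = 6.975
  0.04719 s = 0.04719 × 10³ ms = 47.19
  0.4818 s = 0.4818 × 10³ ms = 481.8
  983800 μs = 983800 × 10⁻³ ms = 983.8
Sum: 95.81 + 6.975 + 47.19 + 481.8 + 983.8 = 1615.575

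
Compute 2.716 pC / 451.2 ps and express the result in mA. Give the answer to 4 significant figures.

(2.716e-12) / (451.2e-12) = 0.0060195 A

6.020 mA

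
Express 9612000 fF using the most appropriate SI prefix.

9.612 nF

= 9.612e-9 F; 1e-9 is nano.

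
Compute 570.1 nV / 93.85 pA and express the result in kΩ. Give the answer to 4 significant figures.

6.075 kΩ

(570.1e-9) / (93.85e-12) = 6.07459e3 Ω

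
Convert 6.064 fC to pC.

femto = 10^-15, pico = 10^-12; factor is 10^-3.
6.064 × 10^-3 = 0.006064

0.006064 pC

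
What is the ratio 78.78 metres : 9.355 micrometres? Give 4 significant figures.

(78.78) / (9.355 × 10⁻⁶) = 8.4212 × 10⁶

8421000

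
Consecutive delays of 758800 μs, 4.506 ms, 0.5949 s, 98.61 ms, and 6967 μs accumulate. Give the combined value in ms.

1463.783 ms

In ms:
  758800 μs = 758800e-3 ms = 758.8
  4.506 ms → 4.506
  0.5949 s = 0.5949e3 ms = 594.9
  98.61 ms → 98.61
  6967 μs = 6967e-3 ms = 6.967
Sum: 758.8 + 4.506 + 594.9 + 98.61 + 6.967 = 1463.783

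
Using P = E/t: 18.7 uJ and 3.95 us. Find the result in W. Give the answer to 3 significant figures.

4.73 W

(18.7e-6) / (3.95e-6) = 4.7342 W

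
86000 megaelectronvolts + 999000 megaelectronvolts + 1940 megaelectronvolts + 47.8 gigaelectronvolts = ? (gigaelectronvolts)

1134.74 gigaelectronvolts

In gigaelectronvolts:
  86000 megaelectronvolts = 86000 × 10^-3 gigaelectronvolts = 86
  999000 megaelectronvolts = 999000 × 10^-3 gigaelectronvolts = 999
  1940 megaelectronvolts = 1940 × 10^-3 gigaelectronvolts = 1.94
  47.8 gigaelectronvolts → 47.8
Sum: 86 + 999 + 1.94 + 47.8 = 1134.74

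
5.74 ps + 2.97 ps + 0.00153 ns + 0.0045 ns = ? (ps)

In ps:
  5.74 ps → 5.74
  2.97 ps → 2.97
  0.00153 ns = 0.00153 × 10³ ps = 1.53
  0.0045 ns = 0.0045 × 10³ ps = 4.5
Sum: 5.74 + 2.97 + 1.53 + 4.5 = 14.74

14.74 ps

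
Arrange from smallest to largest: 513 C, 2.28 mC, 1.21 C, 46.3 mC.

2.28 mC < 46.3 mC < 1.21 C < 513 C

513 C = 513 C
2.28 mC = 0.00228 C
1.21 C = 1.21 C
46.3 mC = 0.0463 C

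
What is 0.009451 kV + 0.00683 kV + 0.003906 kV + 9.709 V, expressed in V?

In V:
  0.009451 kV = 0.009451 × 10^3 V = 9.451
  0.00683 kV = 0.00683 × 10^3 V = 6.83
  0.003906 kV = 0.003906 × 10^3 V = 3.906
  9.709 V → 9.709
Sum: 9.451 + 6.83 + 3.906 + 9.709 = 29.896

29.896 V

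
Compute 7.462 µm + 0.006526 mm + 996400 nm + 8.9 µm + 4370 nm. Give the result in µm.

1023.658 µm

In µm:
  7.462 µm → 7.462
  0.006526 mm = 0.006526 × 10^3 µm = 6.526
  996400 nm = 996400 × 10^-3 µm = 996.4
  8.9 µm → 8.9
  4370 nm = 4370 × 10^-3 µm = 4.37
Sum: 7.462 + 6.526 + 996.4 + 8.9 + 4.37 = 1023.658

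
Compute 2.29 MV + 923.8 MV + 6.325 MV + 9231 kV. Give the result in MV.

941.646 MV

In MV:
  2.29 MV → 2.29
  923.8 MV → 923.8
  6.325 MV → 6.325
  9231 kV = 9231 × 10⁻³ MV = 9.231
Sum: 2.29 + 923.8 + 6.325 + 9.231 = 941.646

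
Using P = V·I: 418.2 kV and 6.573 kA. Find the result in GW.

418.2 × 10³ × 6.573 × 10³ = 2748.8286 × 10⁶ W

2.7488286 GW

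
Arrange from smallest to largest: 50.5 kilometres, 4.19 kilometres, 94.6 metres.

50.5 kilometres = 50500 metres
4.19 kilometres = 4190 metres
94.6 metres = 94.6 metres

94.6 metres < 4.19 kilometres < 50.5 kilometres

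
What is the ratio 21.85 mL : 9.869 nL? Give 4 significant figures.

2214000

(21.85 × 10^-3) / (9.869 × 10^-9) = 2.214 × 10^6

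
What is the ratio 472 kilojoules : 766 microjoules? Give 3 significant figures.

(472 × 10^3) / (766 × 10^-6) = 0.6162 × 10^9

616000000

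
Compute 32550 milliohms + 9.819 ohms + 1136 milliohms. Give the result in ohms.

43.505 ohms

In ohms:
  32550 milliohms = 32550 × 10⁻³ ohms = 32.55
  9.819 ohms → 9.819
  1136 milliohms = 1136 × 10⁻³ ohms = 1.136
Sum: 32.55 + 9.819 + 1.136 = 43.505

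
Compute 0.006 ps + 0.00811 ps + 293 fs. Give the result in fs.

307.11 fs

In fs:
  0.006 ps = 0.006 × 10^3 fs = 6
  0.00811 ps = 0.00811 × 10^3 fs = 8.11
  293 fs → 293
Sum: 6 + 8.11 + 293 = 307.11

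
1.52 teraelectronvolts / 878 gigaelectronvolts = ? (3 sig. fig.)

(1.52 × 10¹²) / (878 × 10⁹) = 0.001731 × 10³

1.73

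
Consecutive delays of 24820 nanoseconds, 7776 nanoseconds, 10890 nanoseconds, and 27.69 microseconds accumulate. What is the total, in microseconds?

71.176 microseconds

In microseconds:
  24820 nanoseconds = 24820 × 10^-3 microseconds = 24.82
  7776 nanoseconds = 7776 × 10^-3 microseconds = 7.776
  10890 nanoseconds = 10890 × 10^-3 microseconds = 10.89
  27.69 microseconds → 27.69
Sum: 24.82 + 7.776 + 10.89 + 27.69 = 71.176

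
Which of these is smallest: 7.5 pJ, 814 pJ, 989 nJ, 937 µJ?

7.5 pJ

7.5 pJ = 0.0000000000075 J
814 pJ = 0.000000000814 J
989 nJ = 0.000000989 J
937 µJ = 0.000937 J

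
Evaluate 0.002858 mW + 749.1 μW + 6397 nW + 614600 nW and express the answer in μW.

1372.955 μW

In μW:
  0.002858 mW = 0.002858e3 μW = 2.858
  749.1 μW → 749.1
  6397 nW = 6397e-3 μW = 6.397
  614600 nW = 614600e-3 μW = 614.6
Sum: 2.858 + 749.1 + 6.397 + 614.6 = 1372.955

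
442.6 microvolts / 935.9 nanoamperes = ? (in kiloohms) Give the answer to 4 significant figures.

(442.6 × 10^-6) / (935.9 × 10^-9) = 0.472914 × 10^3 Ω

0.4729 kiloohms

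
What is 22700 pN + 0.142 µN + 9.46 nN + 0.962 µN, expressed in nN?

In nN:
  22700 pN = 22700 × 10^-3 nN = 22.7
  0.142 µN = 0.142 × 10^3 nN = 142
  9.46 nN → 9.46
  0.962 µN = 0.962 × 10^3 nN = 962
Sum: 22.7 + 142 + 9.46 + 962 = 1136.16

1136.16 nN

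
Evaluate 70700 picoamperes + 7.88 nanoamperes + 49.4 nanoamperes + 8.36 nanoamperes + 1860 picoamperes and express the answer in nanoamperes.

138.2 nanoamperes

In nanoamperes:
  70700 picoamperes = 70700 × 10^-3 nanoamperes = 70.7
  7.88 nanoamperes → 7.88
  49.4 nanoamperes → 49.4
  8.36 nanoamperes → 8.36
  1860 picoamperes = 1860 × 10^-3 nanoamperes = 1.86
Sum: 70.7 + 7.88 + 49.4 + 8.36 + 1.86 = 138.2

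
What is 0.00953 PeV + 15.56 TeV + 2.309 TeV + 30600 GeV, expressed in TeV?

57.999 TeV

In TeV:
  0.00953 PeV = 0.00953 × 10³ TeV = 9.53
  15.56 TeV → 15.56
  2.309 TeV → 2.309
  30600 GeV = 30600 × 10⁻³ TeV = 30.6
Sum: 9.53 + 15.56 + 2.309 + 30.6 = 57.999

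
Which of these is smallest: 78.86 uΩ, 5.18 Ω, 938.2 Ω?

78.86 uΩ = 0.00007886 Ω
5.18 Ω = 5.18 Ω
938.2 Ω = 938.2 Ω

78.86 uΩ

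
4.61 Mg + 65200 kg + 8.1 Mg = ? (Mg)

In Mg:
  4.61 Mg → 4.61
  65200 kg = 65200 × 10^-3 Mg = 65.2
  8.1 Mg → 8.1
Sum: 4.61 + 65.2 + 8.1 = 77.91

77.91 Mg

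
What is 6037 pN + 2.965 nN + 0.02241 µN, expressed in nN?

31.412 nN

In nN:
  6037 pN = 6037e-3 nN = 6.037
  2.965 nN → 2.965
  0.02241 µN = 0.02241e3 nN = 22.41
Sum: 6.037 + 2.965 + 22.41 = 31.412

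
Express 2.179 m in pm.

2179000000000 pm

(no prefix) = 1e0, pico = 1e-12; factor is 1e12.
2.179 × 1e12 = 2179000000000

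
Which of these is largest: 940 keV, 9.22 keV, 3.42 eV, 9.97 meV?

940 keV = 940000 eV
9.22 keV = 9220 eV
3.42 eV = 3.42 eV
9.97 meV = 0.00997 eV

940 keV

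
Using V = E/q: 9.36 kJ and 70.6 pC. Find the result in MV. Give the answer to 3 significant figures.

(9.36e3) / (70.6e-12) = 0.13258e15 V

133000000 MV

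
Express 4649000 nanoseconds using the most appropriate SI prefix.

4.649 milliseconds

= 4.649 × 10⁻³ seconds; 10⁻³ is milli.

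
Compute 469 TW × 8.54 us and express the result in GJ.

469e12 × 8.54e-6 = 4005.26e6 J

4.00526 GJ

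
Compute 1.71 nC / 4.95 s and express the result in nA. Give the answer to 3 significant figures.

(1.71 × 10^-9) / (4.95) = 0.34545 × 10^-9 A

0.345 nA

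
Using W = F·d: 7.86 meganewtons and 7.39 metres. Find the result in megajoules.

58.0854 megajoules

7.86 × 10^6 × 7.39 = 58.0854 × 10^6 J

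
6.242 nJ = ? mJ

nano = 1e-9, milli = 1e-3; factor is 1e-6.
6.242 × 1e-6 = 0.000006242

0.000006242 mJ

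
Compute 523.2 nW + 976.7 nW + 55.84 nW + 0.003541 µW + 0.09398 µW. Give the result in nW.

In nW:
  523.2 nW → 523.2
  976.7 nW → 976.7
  55.84 nW → 55.84
  0.003541 µW = 0.003541e3 nW = 3.541
  0.09398 µW = 0.09398e3 nW = 93.98
Sum: 523.2 + 976.7 + 55.84 + 3.541 + 93.98 = 1653.261

1653.261 nW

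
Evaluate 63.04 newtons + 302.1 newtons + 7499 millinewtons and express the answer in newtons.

372.639 newtons

In newtons:
  63.04 newtons → 63.04
  302.1 newtons → 302.1
  7499 millinewtons = 7499 × 10⁻³ newtons = 7.499
Sum: 63.04 + 302.1 + 7.499 = 372.639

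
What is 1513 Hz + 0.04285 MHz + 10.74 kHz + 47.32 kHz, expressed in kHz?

102.423 kHz

In kHz:
  1513 Hz = 1513 × 10⁻³ kHz = 1.513
  0.04285 MHz = 0.04285 × 10³ kHz = 42.85
  10.74 kHz → 10.74
  47.32 kHz → 47.32
Sum: 1.513 + 42.85 + 10.74 + 47.32 = 102.423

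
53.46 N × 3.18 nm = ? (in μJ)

53.46 × 3.18e-9 = 170.0028e-9 J

0.1700028 μJ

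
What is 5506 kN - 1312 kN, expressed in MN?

In MN:
  5506 kN = 5506 × 10^-3 MN = 5.506
  1312 kN = 1312 × 10^-3 MN = 1.312
Difference: 5.506 - 1.312 = 4.194

4.194 MN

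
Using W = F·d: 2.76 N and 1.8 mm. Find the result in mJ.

4.968 mJ

2.76 × 1.8e-3 = 4.968e-3 J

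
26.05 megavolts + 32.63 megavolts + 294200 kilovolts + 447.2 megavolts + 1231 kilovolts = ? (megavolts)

801.311 megavolts

In megavolts:
  26.05 megavolts → 26.05
  32.63 megavolts → 32.63
  294200 kilovolts = 294200 × 10^-3 megavolts = 294.2
  447.2 megavolts → 447.2
  1231 kilovolts = 1231 × 10^-3 megavolts = 1.231
Sum: 26.05 + 32.63 + 294.2 + 447.2 + 1.231 = 801.311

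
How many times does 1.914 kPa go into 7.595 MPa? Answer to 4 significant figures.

3968

(7.595 × 10^6) / (1.914 × 10^3) = 3.9681 × 10^3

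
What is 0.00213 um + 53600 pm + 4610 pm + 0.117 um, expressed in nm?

In nm:
  0.00213 um = 0.00213 × 10^3 nm = 2.13
  53600 pm = 53600 × 10^-3 nm = 53.6
  4610 pm = 4610 × 10^-3 nm = 4.61
  0.117 um = 0.117 × 10^3 nm = 117
Sum: 2.13 + 53.6 + 4.61 + 117 = 177.34

177.34 nm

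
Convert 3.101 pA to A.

0.000000000003101 A

pico = 10^-12, (no prefix) = 10^0; factor is 10^-12.
3.101 × 10^-12 = 0.000000000003101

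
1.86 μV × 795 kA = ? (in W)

1.4787 W

1.86 × 10^-6 × 795 × 10^3 = 1478.7 × 10^-3 W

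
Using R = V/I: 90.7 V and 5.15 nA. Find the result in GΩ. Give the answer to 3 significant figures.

(90.7) / (5.15 × 10^-9) = 17.612 × 10^9 Ω

17.6 GΩ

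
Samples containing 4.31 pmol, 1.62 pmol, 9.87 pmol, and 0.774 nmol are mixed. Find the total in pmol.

789.8 pmol

In pmol:
  4.31 pmol → 4.31
  1.62 pmol → 1.62
  9.87 pmol → 9.87
  0.774 nmol = 0.774e3 pmol = 774
Sum: 4.31 + 1.62 + 9.87 + 774 = 789.8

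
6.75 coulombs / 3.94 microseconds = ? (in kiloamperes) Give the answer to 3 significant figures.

(6.75) / (3.94e-6) = 1.7132e6 A

1710 kiloamperes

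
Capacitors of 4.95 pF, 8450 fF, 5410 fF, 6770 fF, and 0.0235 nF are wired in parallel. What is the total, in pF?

In pF:
  4.95 pF → 4.95
  8450 fF = 8450 × 10⁻³ pF = 8.45
  5410 fF = 5410 × 10⁻³ pF = 5.41
  6770 fF = 6770 × 10⁻³ pF = 6.77
  0.0235 nF = 0.0235 × 10³ pF = 23.5
Sum: 4.95 + 8.45 + 5.41 + 6.77 + 23.5 = 49.08

49.08 pF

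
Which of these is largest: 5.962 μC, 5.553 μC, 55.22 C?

55.22 C

5.962 μC = 0.000005962 C
5.553 μC = 0.000005553 C
55.22 C = 55.22 C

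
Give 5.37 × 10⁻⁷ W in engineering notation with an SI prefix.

= 537 × 10⁻⁹ W; 10⁻⁹ is nano.

537 nW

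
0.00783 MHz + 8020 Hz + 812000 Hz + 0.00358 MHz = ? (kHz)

In kHz:
  0.00783 MHz = 0.00783 × 10³ kHz = 7.83
  8020 Hz = 8020 × 10⁻³ kHz = 8.02
  812000 Hz = 812000 × 10⁻³ kHz = 812
  0.00358 MHz = 0.00358 × 10³ kHz = 3.58
Sum: 7.83 + 8.02 + 812 + 3.58 = 831.43

831.43 kHz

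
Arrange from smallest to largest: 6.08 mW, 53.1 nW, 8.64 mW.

6.08 mW = 0.00608 W
53.1 nW = 0.0000000531 W
8.64 mW = 0.00864 W

53.1 nW < 6.08 mW < 8.64 mW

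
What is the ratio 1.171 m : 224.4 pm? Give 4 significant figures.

5218000000

(1.171) / (224.4e-12) = 0.0052184e12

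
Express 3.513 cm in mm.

35.13 mm

centi = 10^-2, milli = 10^-3; factor is 10^1.
3.513 × 10^1 = 35.13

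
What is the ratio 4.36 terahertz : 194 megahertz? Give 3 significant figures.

(4.36 × 10^12) / (194 × 10^6) = 0.02247 × 10^6

22500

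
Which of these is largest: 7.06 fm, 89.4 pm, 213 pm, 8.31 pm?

213 pm

7.06 fm = 0.00000000000000706 m
89.4 pm = 0.0000000000894 m
213 pm = 0.000000000213 m
8.31 pm = 0.00000000000831 m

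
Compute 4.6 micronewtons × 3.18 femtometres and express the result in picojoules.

4.6 × 10⁻⁶ × 3.18 × 10⁻¹⁵ = 14.628 × 10⁻²¹ J

0.000000014628 picojoules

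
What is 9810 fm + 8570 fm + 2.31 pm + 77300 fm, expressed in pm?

97.99 pm

In pm:
  9810 fm = 9810e-3 pm = 9.81
  8570 fm = 8570e-3 pm = 8.57
  2.31 pm → 2.31
  77300 fm = 77300e-3 pm = 77.3
Sum: 9.81 + 8.57 + 2.31 + 77.3 = 97.99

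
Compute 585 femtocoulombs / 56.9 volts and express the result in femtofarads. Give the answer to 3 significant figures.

10.3 femtofarads

(585e-15) / (56.9) = 10.281e-15 F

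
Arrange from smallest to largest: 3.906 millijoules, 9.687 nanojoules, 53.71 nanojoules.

9.687 nanojoules < 53.71 nanojoules < 3.906 millijoules

3.906 millijoules = 0.003906 joules
9.687 nanojoules = 0.000000009687 joules
53.71 nanojoules = 0.00000005371 joules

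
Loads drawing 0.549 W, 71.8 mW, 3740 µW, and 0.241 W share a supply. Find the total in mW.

865.54 mW

In mW:
  0.549 W = 0.549 × 10^3 mW = 549
  71.8 mW → 71.8
  3740 µW = 3740 × 10^-3 mW = 3.74
  0.241 W = 0.241 × 10^3 mW = 241
Sum: 549 + 71.8 + 3.74 + 241 = 865.54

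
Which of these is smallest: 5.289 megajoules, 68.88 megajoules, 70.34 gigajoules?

5.289 megajoules = 5289000 joules
68.88 megajoules = 68880000 joules
70.34 gigajoules = 70340000000 joules

5.289 megajoules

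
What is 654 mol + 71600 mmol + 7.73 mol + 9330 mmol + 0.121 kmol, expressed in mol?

In mol:
  654 mol → 654
  71600 mmol = 71600 × 10⁻³ mol = 71.6
  7.73 mol → 7.73
  9330 mmol = 9330 × 10⁻³ mol = 9.33
  0.121 kmol = 0.121 × 10³ mol = 121
Sum: 654 + 71.6 + 7.73 + 9.33 + 121 = 863.66

863.66 mol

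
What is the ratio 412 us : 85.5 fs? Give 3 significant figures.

4820000000

(412 × 10⁻⁶) / (85.5 × 10⁻¹⁵) = 4.819 × 10⁹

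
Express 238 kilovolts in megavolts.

0.238 megavolts

kilo = 1e3, mega = 1e6; factor is 1e-3.
238 × 1e-3 = 0.238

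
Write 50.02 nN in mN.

nano = 10^-9, milli = 10^-3; factor is 10^-6.
50.02 × 10^-6 = 0.00005002

0.00005002 mN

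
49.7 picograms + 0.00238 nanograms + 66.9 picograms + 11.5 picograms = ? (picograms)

130.48 picograms

In picograms:
  49.7 picograms → 49.7
  0.00238 nanograms = 0.00238e3 picograms = 2.38
  66.9 picograms → 66.9
  11.5 picograms → 11.5
Sum: 49.7 + 2.38 + 66.9 + 11.5 = 130.48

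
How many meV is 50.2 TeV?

50200000000000000 meV

tera = 1e12, milli = 1e-3; factor is 1e15.
50.2 × 1e15 = 50200000000000000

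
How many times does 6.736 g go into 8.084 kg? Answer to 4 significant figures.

1200

(8.084 × 10^3) / (6.736) = 1.2001 × 10^3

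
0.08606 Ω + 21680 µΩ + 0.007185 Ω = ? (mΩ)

114.925 mΩ

In mΩ:
  0.08606 Ω = 0.08606 × 10³ mΩ = 86.06
  21680 µΩ = 21680 × 10⁻³ mΩ = 21.68
  0.007185 Ω = 0.007185 × 10³ mΩ = 7.185
Sum: 86.06 + 21.68 + 7.185 = 114.925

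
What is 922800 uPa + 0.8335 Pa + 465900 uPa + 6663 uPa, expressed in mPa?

In mPa:
  922800 uPa = 922800e-3 mPa = 922.8
  0.8335 Pa = 0.8335e3 mPa = 833.5
  465900 uPa = 465900e-3 mPa = 465.9
  6663 uPa = 6663e-3 mPa = 6.663
Sum: 922.8 + 833.5 + 465.9 + 6.663 = 2228.863

2228.863 mPa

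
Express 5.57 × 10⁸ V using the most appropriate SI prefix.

557 MV

= 557 × 10⁶ V; 10⁶ is mega.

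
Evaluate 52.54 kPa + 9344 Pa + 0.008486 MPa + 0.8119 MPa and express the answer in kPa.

882.27 kPa

In kPa:
  52.54 kPa → 52.54
  9344 Pa = 9344 × 10⁻³ kPa = 9.344
  0.008486 MPa = 0.008486 × 10³ kPa = 8.486
  0.8119 MPa = 0.8119 × 10³ kPa = 811.9
Sum: 52.54 + 9.344 + 8.486 + 811.9 = 882.27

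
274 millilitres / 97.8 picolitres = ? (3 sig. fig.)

(274e-3) / (97.8e-12) = 2.802e9

2800000000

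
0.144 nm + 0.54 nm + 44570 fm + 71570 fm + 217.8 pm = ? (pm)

In pm:
  0.144 nm = 0.144 × 10³ pm = 144
  0.54 nm = 0.54 × 10³ pm = 540
  44570 fm = 44570 × 10⁻³ pm = 44.57
  71570 fm = 71570 × 10⁻³ pm = 71.57
  217.8 pm → 217.8
Sum: 144 + 540 + 44.57 + 71.57 + 217.8 = 1017.94

1017.94 pm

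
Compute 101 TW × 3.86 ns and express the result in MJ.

0.38986 MJ

101 × 10¹² × 3.86 × 10⁻⁹ = 389.86 × 10³ J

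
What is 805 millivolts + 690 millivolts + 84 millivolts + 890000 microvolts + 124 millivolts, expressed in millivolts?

2593 millivolts

In millivolts:
  805 millivolts → 805
  690 millivolts → 690
  84 millivolts → 84
  890000 microvolts = 890000 × 10⁻³ millivolts = 890
  124 millivolts → 124
Sum: 805 + 690 + 84 + 890 + 124 = 2593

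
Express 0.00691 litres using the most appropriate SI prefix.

= 6.91 × 10⁻³ litres; 10⁻³ is milli.

6.91 millilitres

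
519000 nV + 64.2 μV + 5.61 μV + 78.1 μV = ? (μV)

In μV:
  519000 nV = 519000 × 10^-3 μV = 519
  64.2 μV → 64.2
  5.61 μV → 5.61
  78.1 μV → 78.1
Sum: 519 + 64.2 + 5.61 + 78.1 = 666.91

666.91 μV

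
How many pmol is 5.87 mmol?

milli = 10⁻³, pico = 10⁻¹²; factor is 10⁹.
5.87 × 10⁹ = 5870000000

5870000000 pmol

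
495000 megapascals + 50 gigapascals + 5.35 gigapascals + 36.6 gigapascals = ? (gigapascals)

586.95 gigapascals

In gigapascals:
  495000 megapascals = 495000 × 10⁻³ gigapascals = 495
  50 gigapascals → 50
  5.35 gigapascals → 5.35
  36.6 gigapascals → 36.6
Sum: 495 + 50 + 5.35 + 36.6 = 586.95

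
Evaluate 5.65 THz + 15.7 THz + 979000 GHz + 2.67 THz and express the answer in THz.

In THz:
  5.65 THz → 5.65
  15.7 THz → 15.7
  979000 GHz = 979000e-3 THz = 979
  2.67 THz → 2.67
Sum: 5.65 + 15.7 + 979 + 2.67 = 1003.02

1003.02 THz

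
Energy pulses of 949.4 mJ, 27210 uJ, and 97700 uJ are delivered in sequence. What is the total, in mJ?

1074.31 mJ

In mJ:
  949.4 mJ → 949.4
  27210 uJ = 27210 × 10⁻³ mJ = 27.21
  97700 uJ = 97700 × 10⁻³ mJ = 97.7
Sum: 949.4 + 27.21 + 97.7 = 1074.31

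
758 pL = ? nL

0.758 nL

pico = 10^-12, nano = 10^-9; factor is 10^-3.
758 × 10^-3 = 0.758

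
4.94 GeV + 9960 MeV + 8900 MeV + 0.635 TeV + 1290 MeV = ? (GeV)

660.09 GeV

In GeV:
  4.94 GeV → 4.94
  9960 MeV = 9960 × 10^-3 GeV = 9.96
  8900 MeV = 8900 × 10^-3 GeV = 8.9
  0.635 TeV = 0.635 × 10^3 GeV = 635
  1290 MeV = 1290 × 10^-3 GeV = 1.29
Sum: 4.94 + 9.96 + 8.9 + 635 + 1.29 = 660.09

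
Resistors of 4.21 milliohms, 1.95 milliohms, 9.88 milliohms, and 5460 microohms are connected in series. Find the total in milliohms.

21.5 milliohms

In milliohms:
  4.21 milliohms → 4.21
  1.95 milliohms → 1.95
  9.88 milliohms → 9.88
  5460 microohms = 5460 × 10⁻³ milliohms = 5.46
Sum: 4.21 + 1.95 + 9.88 + 5.46 = 21.5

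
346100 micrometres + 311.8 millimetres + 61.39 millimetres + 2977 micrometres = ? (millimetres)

In millimetres:
  346100 micrometres = 346100 × 10⁻³ millimetres = 346.1
  311.8 millimetres → 311.8
  61.39 millimetres → 61.39
  2977 micrometres = 2977 × 10⁻³ millimetres = 2.977
Sum: 346.1 + 311.8 + 61.39 + 2.977 = 722.267

722.267 millimetres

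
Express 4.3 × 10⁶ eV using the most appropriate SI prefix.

4.3 MeV

= 4.3 × 10⁶ eV; 10⁶ is mega.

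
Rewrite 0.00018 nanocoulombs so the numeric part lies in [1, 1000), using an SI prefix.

= 180 × 10^-15 coulombs; 10^-15 is femto.

180 femtocoulombs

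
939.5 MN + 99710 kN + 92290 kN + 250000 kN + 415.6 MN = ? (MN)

1797.1 MN

In MN:
  939.5 MN → 939.5
  99710 kN = 99710e-3 MN = 99.71
  92290 kN = 92290e-3 MN = 92.29
  250000 kN = 250000e-3 MN = 250
  415.6 MN → 415.6
Sum: 939.5 + 99.71 + 92.29 + 250 + 415.6 = 1797.1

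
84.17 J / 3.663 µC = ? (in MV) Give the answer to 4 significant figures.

22.98 MV

(84.17) / (3.663 × 10^-6) = 22.9784 × 10^6 V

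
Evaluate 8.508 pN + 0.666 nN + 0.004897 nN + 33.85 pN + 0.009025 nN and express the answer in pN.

722.28 pN

In pN:
  8.508 pN → 8.508
  0.666 nN = 0.666 × 10³ pN = 666
  0.004897 nN = 0.004897 × 10³ pN = 4.897
  33.85 pN → 33.85
  0.009025 nN = 0.009025 × 10³ pN = 9.025
Sum: 8.508 + 666 + 4.897 + 33.85 + 9.025 = 722.28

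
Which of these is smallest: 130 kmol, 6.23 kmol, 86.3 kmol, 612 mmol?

612 mmol

130 kmol = 130000 mol
6.23 kmol = 6230 mol
86.3 kmol = 86300 mol
612 mmol = 0.612 mol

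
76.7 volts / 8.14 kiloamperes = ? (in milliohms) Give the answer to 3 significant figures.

(76.7) / (8.14 × 10^3) = 9.4226 × 10^-3 Ω

9.42 milliohms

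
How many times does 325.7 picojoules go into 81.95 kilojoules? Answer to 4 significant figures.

(81.95e3) / (325.7e-12) = 0.25161e15

251600000000000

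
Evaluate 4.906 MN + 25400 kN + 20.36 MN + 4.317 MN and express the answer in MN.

In MN:
  4.906 MN → 4.906
  25400 kN = 25400e-3 MN = 25.4
  20.36 MN → 20.36
  4.317 MN → 4.317
Sum: 4.906 + 25.4 + 20.36 + 4.317 = 54.983

54.983 MN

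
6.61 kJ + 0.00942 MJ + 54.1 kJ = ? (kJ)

70.13 kJ

In kJ:
  6.61 kJ → 6.61
  0.00942 MJ = 0.00942e3 kJ = 9.42
  54.1 kJ → 54.1
Sum: 6.61 + 9.42 + 54.1 = 70.13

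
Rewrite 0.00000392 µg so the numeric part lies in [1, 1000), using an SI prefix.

= 3.92 × 10^-12 g; 10^-12 is pico.

3.92 pg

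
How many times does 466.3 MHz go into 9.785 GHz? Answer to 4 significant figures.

20.98

(9.785e9) / (466.3e6) = 0.020984e3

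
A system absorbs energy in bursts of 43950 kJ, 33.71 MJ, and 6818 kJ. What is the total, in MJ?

In MJ:
  43950 kJ = 43950 × 10^-3 MJ = 43.95
  33.71 MJ → 33.71
  6818 kJ = 6818 × 10^-3 MJ = 6.818
Sum: 43.95 + 33.71 + 6.818 = 84.478

84.478 MJ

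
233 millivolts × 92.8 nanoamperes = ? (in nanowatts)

21.6224 nanowatts

233 × 10⁻³ × 92.8 × 10⁻⁹ = 21622.4 × 10⁻¹² W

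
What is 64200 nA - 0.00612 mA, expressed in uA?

58.08 uA

In uA:
  64200 nA = 64200 × 10^-3 uA = 64.2
  0.00612 mA = 0.00612 × 10^3 uA = 6.12
Difference: 64.2 - 6.12 = 58.08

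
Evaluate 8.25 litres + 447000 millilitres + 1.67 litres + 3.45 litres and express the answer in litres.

460.37 litres

In litres:
  8.25 litres → 8.25
  447000 millilitres = 447000 × 10^-3 litres = 447
  1.67 litres → 1.67
  3.45 litres → 3.45
Sum: 8.25 + 447 + 1.67 + 3.45 = 460.37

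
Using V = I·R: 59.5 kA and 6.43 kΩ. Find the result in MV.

382.585 MV

59.5e3 × 6.43e3 = 382.585e6 V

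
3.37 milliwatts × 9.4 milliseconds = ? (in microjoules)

31.678 microjoules

3.37 × 10^-3 × 9.4 × 10^-3 = 31.678 × 10^-6 J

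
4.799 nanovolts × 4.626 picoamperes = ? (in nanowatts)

0.000000000022200174 nanowatts

4.799 × 10^-9 × 4.626 × 10^-12 = 22.200174 × 10^-21 W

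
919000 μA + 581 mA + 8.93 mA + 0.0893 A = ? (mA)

In mA:
  919000 μA = 919000 × 10⁻³ mA = 919
  581 mA → 581
  8.93 mA → 8.93
  0.0893 A = 0.0893 × 10³ mA = 89.3
Sum: 919 + 581 + 8.93 + 89.3 = 1598.23

1598.23 mA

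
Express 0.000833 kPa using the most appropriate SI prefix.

= 833e-3 Pa; 1e-3 is milli.

833 mPa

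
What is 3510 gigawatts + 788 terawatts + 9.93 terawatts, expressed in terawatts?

801.44 terawatts

In terawatts:
  3510 gigawatts = 3510 × 10⁻³ terawatts = 3.51
  788 terawatts → 788
  9.93 terawatts → 9.93
Sum: 3.51 + 788 + 9.93 = 801.44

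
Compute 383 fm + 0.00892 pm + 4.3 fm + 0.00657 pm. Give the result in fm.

In fm:
  383 fm → 383
  0.00892 pm = 0.00892 × 10³ fm = 8.92
  4.3 fm → 4.3
  0.00657 pm = 0.00657 × 10³ fm = 6.57
Sum: 383 + 8.92 + 4.3 + 6.57 = 402.79

402.79 fm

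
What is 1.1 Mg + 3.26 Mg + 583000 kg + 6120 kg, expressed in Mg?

593.48 Mg

In Mg:
  1.1 Mg → 1.1
  3.26 Mg → 3.26
  583000 kg = 583000 × 10^-3 Mg = 583
  6120 kg = 6120 × 10^-3 Mg = 6.12
Sum: 1.1 + 3.26 + 583 + 6.12 = 593.48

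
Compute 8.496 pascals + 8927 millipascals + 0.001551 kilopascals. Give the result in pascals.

18.974 pascals

In pascals:
  8.496 pascals → 8.496
  8927 millipascals = 8927 × 10⁻³ pascals = 8.927
  0.001551 kilopascals = 0.001551 × 10³ pascals = 1.551
Sum: 8.496 + 8.927 + 1.551 = 18.974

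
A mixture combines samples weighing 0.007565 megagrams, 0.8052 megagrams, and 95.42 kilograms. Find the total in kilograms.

In kilograms:
  0.007565 megagrams = 0.007565 × 10^3 kilograms = 7.565
  0.8052 megagrams = 0.8052 × 10^3 kilograms = 805.2
  95.42 kilograms → 95.42
Sum: 7.565 + 805.2 + 95.42 = 908.185

908.185 kilograms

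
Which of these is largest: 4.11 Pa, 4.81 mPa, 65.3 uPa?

4.11 Pa

4.11 Pa = 4.11 Pa
4.81 mPa = 0.00481 Pa
65.3 uPa = 0.0000653 Pa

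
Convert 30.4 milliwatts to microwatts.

milli = 10⁻³, micro = 10⁻⁶; factor is 10³.
30.4 × 10³ = 30400

30400 microwatts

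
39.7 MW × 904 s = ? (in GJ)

39.7 × 10⁶ × 904 = 35888.8 × 10⁶ J

35.8888 GJ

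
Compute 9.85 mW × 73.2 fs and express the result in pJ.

9.85 × 10⁻³ × 73.2 × 10⁻¹⁵ = 721.02 × 10⁻¹⁸ J

0.00072102 pJ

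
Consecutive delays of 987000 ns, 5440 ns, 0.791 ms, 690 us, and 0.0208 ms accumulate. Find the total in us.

In us:
  987000 ns = 987000 × 10^-3 us = 987
  5440 ns = 5440 × 10^-3 us = 5.44
  0.791 ms = 0.791 × 10^3 us = 791
  690 us → 690
  0.0208 ms = 0.0208 × 10^3 us = 20.8
Sum: 987 + 5.44 + 791 + 690 + 20.8 = 2494.24

2494.24 us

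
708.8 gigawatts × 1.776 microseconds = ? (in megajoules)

1.2588288 megajoules

708.8 × 10⁹ × 1.776 × 10⁻⁶ = 1258.8288 × 10³ J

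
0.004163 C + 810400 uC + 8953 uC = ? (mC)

823.516 mC

In mC:
  0.004163 C = 0.004163e3 mC = 4.163
  810400 uC = 810400e-3 mC = 810.4
  8953 uC = 8953e-3 mC = 8.953
Sum: 4.163 + 810.4 + 8.953 = 823.516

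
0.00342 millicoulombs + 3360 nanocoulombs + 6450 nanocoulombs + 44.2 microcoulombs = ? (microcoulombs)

57.43 microcoulombs

In microcoulombs:
  0.00342 millicoulombs = 0.00342e3 microcoulombs = 3.42
  3360 nanocoulombs = 3360e-3 microcoulombs = 3.36
  6450 nanocoulombs = 6450e-3 microcoulombs = 6.45
  44.2 microcoulombs → 44.2
Sum: 3.42 + 3.36 + 6.45 + 44.2 = 57.43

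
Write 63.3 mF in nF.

63300000 nF

milli = 10⁻³, nano = 10⁻⁹; factor is 10⁶.
63.3 × 10⁶ = 63300000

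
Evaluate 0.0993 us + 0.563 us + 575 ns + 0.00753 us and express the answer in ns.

In ns:
  0.0993 us = 0.0993 × 10³ ns = 99.3
  0.563 us = 0.563 × 10³ ns = 563
  575 ns → 575
  0.00753 us = 0.00753 × 10³ ns = 7.53
Sum: 99.3 + 563 + 575 + 7.53 = 1244.83

1244.83 ns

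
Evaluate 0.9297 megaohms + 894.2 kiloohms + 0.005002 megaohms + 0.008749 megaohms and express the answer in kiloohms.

In kiloohms:
  0.9297 megaohms = 0.9297 × 10³ kiloohms = 929.7
  894.2 kiloohms → 894.2
  0.005002 megaohms = 0.005002 × 10³ kiloohms = 5.002
  0.008749 megaohms = 0.008749 × 10³ kiloohms = 8.749
Sum: 929.7 + 894.2 + 5.002 + 8.749 = 1837.651

1837.651 kiloohms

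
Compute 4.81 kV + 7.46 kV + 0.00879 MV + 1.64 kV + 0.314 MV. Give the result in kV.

336.7 kV

In kV:
  4.81 kV → 4.81
  7.46 kV → 7.46
  0.00879 MV = 0.00879 × 10^3 kV = 8.79
  1.64 kV → 1.64
  0.314 MV = 0.314 × 10^3 kV = 314
Sum: 4.81 + 7.46 + 8.79 + 1.64 + 314 = 336.7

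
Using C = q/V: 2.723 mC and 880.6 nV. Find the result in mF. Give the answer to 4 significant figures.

(2.723 × 10⁻³) / (880.6 × 10⁻⁹) = 0.00309221 × 10⁶ F

3092000 mF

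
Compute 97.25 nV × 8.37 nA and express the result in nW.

0.0000008139825 nW

97.25e-9 × 8.37e-9 = 813.9825e-18 W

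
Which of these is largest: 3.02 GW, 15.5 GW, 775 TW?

775 TW

3.02 GW = 3020000000 W
15.5 GW = 15500000000 W
775 TW = 775000000000000 W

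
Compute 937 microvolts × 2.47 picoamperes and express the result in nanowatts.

0.00000231439 nanowatts

937e-6 × 2.47e-12 = 2314.39e-18 W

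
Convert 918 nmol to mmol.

0.000918 mmol

nano = 10⁻⁹, milli = 10⁻³; factor is 10⁻⁶.
918 × 10⁻⁶ = 0.000918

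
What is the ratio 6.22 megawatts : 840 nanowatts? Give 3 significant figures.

7400000000000

(6.22 × 10⁶) / (840 × 10⁻⁹) = 0.007405 × 10¹⁵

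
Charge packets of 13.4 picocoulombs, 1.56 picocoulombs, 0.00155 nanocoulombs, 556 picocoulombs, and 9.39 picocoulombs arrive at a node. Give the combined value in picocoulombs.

581.9 picocoulombs

In picocoulombs:
  13.4 picocoulombs → 13.4
  1.56 picocoulombs → 1.56
  0.00155 nanocoulombs = 0.00155 × 10^3 picocoulombs = 1.55
  556 picocoulombs → 556
  9.39 picocoulombs → 9.39
Sum: 13.4 + 1.56 + 1.55 + 556 + 9.39 = 581.9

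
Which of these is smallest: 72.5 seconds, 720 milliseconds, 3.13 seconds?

720 milliseconds

72.5 seconds = 72.5 seconds
720 milliseconds = 0.72 seconds
3.13 seconds = 3.13 seconds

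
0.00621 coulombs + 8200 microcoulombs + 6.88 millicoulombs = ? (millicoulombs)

In millicoulombs:
  0.00621 coulombs = 0.00621 × 10^3 millicoulombs = 6.21
  8200 microcoulombs = 8200 × 10^-3 millicoulombs = 8.2
  6.88 millicoulombs → 6.88
Sum: 6.21 + 8.2 + 6.88 = 21.29

21.29 millicoulombs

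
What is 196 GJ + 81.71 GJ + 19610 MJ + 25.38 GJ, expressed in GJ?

322.7 GJ

In GJ:
  196 GJ → 196
  81.71 GJ → 81.71
  19610 MJ = 19610e-3 GJ = 19.61
  25.38 GJ → 25.38
Sum: 196 + 81.71 + 19.61 + 25.38 = 322.7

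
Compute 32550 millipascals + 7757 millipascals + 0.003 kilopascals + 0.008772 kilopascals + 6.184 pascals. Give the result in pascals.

58.263 pascals

In pascals:
  32550 millipascals = 32550e-3 pascals = 32.55
  7757 millipascals = 7757e-3 pascals = 7.757
  0.003 kilopascals = 0.003e3 pascals = 3
  0.008772 kilopascals = 0.008772e3 pascals = 8.772
  6.184 pascals → 6.184
Sum: 32.55 + 7.757 + 3 + 8.772 + 6.184 = 58.263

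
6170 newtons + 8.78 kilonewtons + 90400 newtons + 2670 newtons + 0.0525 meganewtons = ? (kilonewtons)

In kilonewtons:
  6170 newtons = 6170 × 10⁻³ kilonewtons = 6.17
  8.78 kilonewtons → 8.78
  90400 newtons = 90400 × 10⁻³ kilonewtons = 90.4
  2670 newtons = 2670 × 10⁻³ kilonewtons = 2.67
  0.0525 meganewtons = 0.0525 × 10³ kilonewtons = 52.5
Sum: 6.17 + 8.78 + 90.4 + 2.67 + 52.5 = 160.52

160.52 kilonewtons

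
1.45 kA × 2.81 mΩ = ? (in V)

4.0745 V

1.45 × 10³ × 2.81 × 10⁻³ = 4.0745 V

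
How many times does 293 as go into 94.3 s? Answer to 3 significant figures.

(94.3) / (293 × 10⁻¹⁸) = 0.3218 × 10¹⁸

322000000000000000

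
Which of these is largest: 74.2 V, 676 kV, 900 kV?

900 kV

74.2 V = 74.2 V
676 kV = 676000 V
900 kV = 900000 V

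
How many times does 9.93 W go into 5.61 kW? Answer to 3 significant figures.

565

(5.61 × 10³) / (9.93) = 0.565 × 10³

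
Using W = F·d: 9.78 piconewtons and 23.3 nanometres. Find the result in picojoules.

0.000000227874 picojoules

9.78e-12 × 23.3e-9 = 227.874e-21 J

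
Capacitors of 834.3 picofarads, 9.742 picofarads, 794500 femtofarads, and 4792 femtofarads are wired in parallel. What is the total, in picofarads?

In picofarads:
  834.3 picofarads → 834.3
  9.742 picofarads → 9.742
  794500 femtofarads = 794500 × 10⁻³ picofarads = 794.5
  4792 femtofarads = 4792 × 10⁻³ picofarads = 4.792
Sum: 834.3 + 9.742 + 794.5 + 4.792 = 1643.334

1643.334 picofarads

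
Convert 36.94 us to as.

36940000000000 as

micro = 10⁻⁶, atto = 10⁻¹⁸; factor is 10¹².
36.94 × 10¹² = 36940000000000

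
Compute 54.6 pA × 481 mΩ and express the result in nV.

54.6e-12 × 481e-3 = 26262.6e-15 V

0.0262626 nV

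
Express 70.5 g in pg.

70500000000000 pg

(no prefix) = 1e0, pico = 1e-12; factor is 1e12.
70.5 × 1e12 = 70500000000000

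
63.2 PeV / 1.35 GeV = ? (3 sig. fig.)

46800000

(63.2 × 10^15) / (1.35 × 10^9) = 46.81 × 10^6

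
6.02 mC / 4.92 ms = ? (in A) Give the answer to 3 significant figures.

(6.02 × 10^-3) / (4.92 × 10^-3) = 1.2236 A

1.22 A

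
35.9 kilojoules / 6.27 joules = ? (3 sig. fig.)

(35.9 × 10^3) / (6.27) = 5.726 × 10^3

5730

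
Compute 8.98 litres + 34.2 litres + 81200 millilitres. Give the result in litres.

In litres:
  8.98 litres → 8.98
  34.2 litres → 34.2
  81200 millilitres = 81200 × 10^-3 litres = 81.2
Sum: 8.98 + 34.2 + 81.2 = 124.38

124.38 litres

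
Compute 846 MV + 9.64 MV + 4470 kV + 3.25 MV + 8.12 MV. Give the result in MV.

871.48 MV

In MV:
  846 MV → 846
  9.64 MV → 9.64
  4470 kV = 4470 × 10⁻³ MV = 4.47
  3.25 MV → 3.25
  8.12 MV → 8.12
Sum: 846 + 9.64 + 4.47 + 3.25 + 8.12 = 871.48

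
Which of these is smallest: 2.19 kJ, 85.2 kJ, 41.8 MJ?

2.19 kJ

2.19 kJ = 2190 J
85.2 kJ = 85200 J
41.8 MJ = 41800000 J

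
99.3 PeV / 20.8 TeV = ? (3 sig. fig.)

4770

(99.3 × 10¹⁵) / (20.8 × 10¹²) = 4.774 × 10³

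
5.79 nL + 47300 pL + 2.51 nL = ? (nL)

55.6 nL

In nL:
  5.79 nL → 5.79
  47300 pL = 47300 × 10⁻³ nL = 47.3
  2.51 nL → 2.51
Sum: 5.79 + 47.3 + 2.51 = 55.6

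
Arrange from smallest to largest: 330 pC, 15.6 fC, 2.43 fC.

330 pC = 0.00000000033 C
15.6 fC = 0.0000000000000156 C
2.43 fC = 0.00000000000000243 C

2.43 fC < 15.6 fC < 330 pC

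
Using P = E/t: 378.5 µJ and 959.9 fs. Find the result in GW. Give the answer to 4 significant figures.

0.3943 GW

(378.5 × 10^-6) / (959.9 × 10^-15) = 0.394312 × 10^9 W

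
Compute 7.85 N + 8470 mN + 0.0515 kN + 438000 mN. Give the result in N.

In N:
  7.85 N → 7.85
  8470 mN = 8470 × 10⁻³ N = 8.47
  0.0515 kN = 0.0515 × 10³ N = 51.5
  438000 mN = 438000 × 10⁻³ N = 438
Sum: 7.85 + 8.47 + 51.5 + 438 = 505.82

505.82 N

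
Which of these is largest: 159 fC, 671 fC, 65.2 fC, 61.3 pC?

159 fC = 0.000000000000159 C
671 fC = 0.000000000000671 C
65.2 fC = 0.0000000000000652 C
61.3 pC = 0.0000000000613 C

61.3 pC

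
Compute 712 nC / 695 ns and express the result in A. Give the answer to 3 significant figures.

(712 × 10⁻⁹) / (695 × 10⁻⁹) = 1.0245 A

1.02 A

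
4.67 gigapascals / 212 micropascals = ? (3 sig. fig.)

(4.67 × 10⁹) / (212 × 10⁻⁶) = 0.02203 × 10¹⁵

22000000000000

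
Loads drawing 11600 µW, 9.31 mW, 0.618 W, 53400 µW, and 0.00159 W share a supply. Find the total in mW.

693.9 mW

In mW:
  11600 µW = 11600 × 10^-3 mW = 11.6
  9.31 mW → 9.31
  0.618 W = 0.618 × 10^3 mW = 618
  53400 µW = 53400 × 10^-3 mW = 53.4
  0.00159 W = 0.00159 × 10^3 mW = 1.59
Sum: 11.6 + 9.31 + 618 + 53.4 + 1.59 = 693.9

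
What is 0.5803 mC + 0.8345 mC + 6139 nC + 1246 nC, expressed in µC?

In µC:
  0.5803 mC = 0.5803e3 µC = 580.3
  0.8345 mC = 0.8345e3 µC = 834.5
  6139 nC = 6139e-3 µC = 6.139
  1246 nC = 1246e-3 µC = 1.246
Sum: 580.3 + 834.5 + 6.139 + 1.246 = 1422.185

1422.185 µC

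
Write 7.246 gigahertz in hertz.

giga = 10⁹, (no prefix) = 10⁰; factor is 10⁹.
7.246 × 10⁹ = 7246000000

7246000000 hertz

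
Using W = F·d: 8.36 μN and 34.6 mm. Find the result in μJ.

0.289256 μJ

8.36e-6 × 34.6e-3 = 289.256e-9 J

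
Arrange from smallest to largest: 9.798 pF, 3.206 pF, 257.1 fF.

9.798 pF = 0.000000000009798 F
3.206 pF = 0.000000000003206 F
257.1 fF = 0.0000000000002571 F

257.1 fF < 3.206 pF < 9.798 pF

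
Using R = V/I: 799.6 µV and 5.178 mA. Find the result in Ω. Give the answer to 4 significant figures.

0.1544 Ω

(799.6 × 10^-6) / (5.178 × 10^-3) = 154.423 × 10^-3 Ω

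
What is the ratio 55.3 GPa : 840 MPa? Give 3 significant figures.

(55.3 × 10^9) / (840 × 10^6) = 0.06583 × 10^3

65.8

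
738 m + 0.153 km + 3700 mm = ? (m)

894.7 m

In m:
  738 m → 738
  0.153 km = 0.153e3 m = 153
  3700 mm = 3700e-3 m = 3.7
Sum: 738 + 153 + 3.7 = 894.7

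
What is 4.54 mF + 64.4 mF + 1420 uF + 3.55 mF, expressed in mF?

In mF:
  4.54 mF → 4.54
  64.4 mF → 64.4
  1420 uF = 1420 × 10^-3 mF = 1.42
  3.55 mF → 3.55
Sum: 4.54 + 64.4 + 1.42 + 3.55 = 73.91

73.91 mF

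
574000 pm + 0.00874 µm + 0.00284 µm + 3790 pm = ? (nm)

589.37 nm

In nm:
  574000 pm = 574000 × 10^-3 nm = 574
  0.00874 µm = 0.00874 × 10^3 nm = 8.74
  0.00284 µm = 0.00284 × 10^3 nm = 2.84
  3790 pm = 3790 × 10^-3 nm = 3.79
Sum: 574 + 8.74 + 2.84 + 3.79 = 589.37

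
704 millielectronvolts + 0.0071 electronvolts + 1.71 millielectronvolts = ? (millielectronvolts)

In millielectronvolts:
  704 millielectronvolts → 704
  0.0071 electronvolts = 0.0071 × 10³ millielectronvolts = 7.1
  1.71 millielectronvolts → 1.71
Sum: 704 + 7.1 + 1.71 = 712.81

712.81 millielectronvolts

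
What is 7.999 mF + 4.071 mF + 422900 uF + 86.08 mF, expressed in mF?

In mF:
  7.999 mF → 7.999
  4.071 mF → 4.071
  422900 uF = 422900e-3 mF = 422.9
  86.08 mF → 86.08
Sum: 7.999 + 4.071 + 422.9 + 86.08 = 521.05

521.05 mF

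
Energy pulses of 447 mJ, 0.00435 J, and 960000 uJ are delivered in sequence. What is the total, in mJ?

1411.35 mJ

In mJ:
  447 mJ → 447
  0.00435 J = 0.00435e3 mJ = 4.35
  960000 uJ = 960000e-3 mJ = 960
Sum: 447 + 4.35 + 960 = 1411.35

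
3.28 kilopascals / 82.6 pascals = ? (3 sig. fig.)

39.7

(3.28e3) / (82.6) = 0.03971e3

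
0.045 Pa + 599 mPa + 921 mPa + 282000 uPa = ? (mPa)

1847 mPa

In mPa:
  0.045 Pa = 0.045 × 10^3 mPa = 45
  599 mPa → 599
  921 mPa → 921
  282000 uPa = 282000 × 10^-3 mPa = 282
Sum: 45 + 599 + 921 + 282 = 1847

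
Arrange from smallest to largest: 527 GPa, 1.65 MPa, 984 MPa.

1.65 MPa < 984 MPa < 527 GPa

527 GPa = 527000000000 Pa
1.65 MPa = 1650000 Pa
984 MPa = 984000000 Pa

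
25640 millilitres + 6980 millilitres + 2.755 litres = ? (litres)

35.375 litres

In litres:
  25640 millilitres = 25640 × 10^-3 litres = 25.64
  6980 millilitres = 6980 × 10^-3 litres = 6.98
  2.755 litres → 2.755
Sum: 25.64 + 6.98 + 2.755 = 35.375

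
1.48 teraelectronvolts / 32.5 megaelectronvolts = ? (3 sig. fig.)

(1.48 × 10¹²) / (32.5 × 10⁶) = 0.04554 × 10⁶

45500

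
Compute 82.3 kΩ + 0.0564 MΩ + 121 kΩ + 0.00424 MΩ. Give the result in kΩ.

263.94 kΩ

In kΩ:
  82.3 kΩ → 82.3
  0.0564 MΩ = 0.0564 × 10^3 kΩ = 56.4
  121 kΩ → 121
  0.00424 MΩ = 0.00424 × 10^3 kΩ = 4.24
Sum: 82.3 + 56.4 + 121 + 4.24 = 263.94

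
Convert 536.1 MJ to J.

536100000 J

mega = 10^6, (no prefix) = 10^0; factor is 10^6.
536.1 × 10^6 = 536100000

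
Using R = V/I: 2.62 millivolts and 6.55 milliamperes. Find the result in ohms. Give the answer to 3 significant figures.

(2.62 × 10⁻³) / (6.55 × 10⁻³) = 0.4 Ω

0.400 ohms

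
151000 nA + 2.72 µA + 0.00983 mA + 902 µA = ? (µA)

In µA:
  151000 nA = 151000e-3 µA = 151
  2.72 µA → 2.72
  0.00983 mA = 0.00983e3 µA = 9.83
  902 µA → 902
Sum: 151 + 2.72 + 9.83 + 902 = 1065.55

1065.55 µA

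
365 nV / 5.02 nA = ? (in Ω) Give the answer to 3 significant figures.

72.7 Ω

(365 × 10⁻⁹) / (5.02 × 10⁻⁹) = 72.709 Ω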